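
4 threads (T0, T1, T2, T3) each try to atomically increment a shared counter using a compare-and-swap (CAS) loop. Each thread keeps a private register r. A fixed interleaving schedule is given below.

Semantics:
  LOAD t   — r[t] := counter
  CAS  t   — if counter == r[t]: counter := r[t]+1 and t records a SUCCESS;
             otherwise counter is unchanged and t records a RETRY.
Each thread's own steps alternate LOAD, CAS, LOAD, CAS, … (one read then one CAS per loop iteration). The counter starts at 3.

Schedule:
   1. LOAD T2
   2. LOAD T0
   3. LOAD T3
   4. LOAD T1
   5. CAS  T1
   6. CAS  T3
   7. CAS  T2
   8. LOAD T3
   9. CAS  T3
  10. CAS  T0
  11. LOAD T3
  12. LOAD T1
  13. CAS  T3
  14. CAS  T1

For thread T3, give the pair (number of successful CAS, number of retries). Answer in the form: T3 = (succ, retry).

T3 = (2, 1)

T2 LOAD — after: cnt=3, r=3 — load
T0 LOAD — after: cnt=3, r=3 — load
T3 LOAD — after: cnt=3, r=3 — load
T1 LOAD — after: cnt=3, r=3 — load
T1 CAS — after: cnt=4, r=3 — ok
T3 CAS — after: cnt=4, r=3 — retry
T2 CAS — after: cnt=4, r=3 — retry
T3 LOAD — after: cnt=4, r=4 — load
T3 CAS — after: cnt=5, r=4 — ok
T0 CAS — after: cnt=5, r=3 — retry
T3 LOAD — after: cnt=5, r=5 — load
T1 LOAD — after: cnt=5, r=5 — load
T3 CAS — after: cnt=6, r=5 — ok
T1 CAS — after: cnt=6, r=5 — retry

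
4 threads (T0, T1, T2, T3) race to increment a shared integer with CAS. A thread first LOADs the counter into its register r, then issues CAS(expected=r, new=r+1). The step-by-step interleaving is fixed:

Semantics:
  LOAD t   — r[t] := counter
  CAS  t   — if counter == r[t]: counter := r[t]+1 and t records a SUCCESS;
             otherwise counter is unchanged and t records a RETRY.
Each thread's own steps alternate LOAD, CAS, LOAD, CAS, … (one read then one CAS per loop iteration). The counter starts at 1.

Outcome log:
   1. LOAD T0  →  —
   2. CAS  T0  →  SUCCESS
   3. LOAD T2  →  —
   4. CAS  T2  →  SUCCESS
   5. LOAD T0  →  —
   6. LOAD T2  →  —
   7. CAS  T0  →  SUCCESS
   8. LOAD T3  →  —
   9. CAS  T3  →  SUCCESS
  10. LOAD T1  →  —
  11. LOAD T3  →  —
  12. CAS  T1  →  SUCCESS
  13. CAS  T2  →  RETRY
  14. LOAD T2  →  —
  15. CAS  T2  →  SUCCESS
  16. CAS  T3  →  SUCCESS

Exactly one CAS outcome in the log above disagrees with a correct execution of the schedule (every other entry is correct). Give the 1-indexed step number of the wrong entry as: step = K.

step = 16

Re-executing:
1. LOAD T0 → mem=1 r[T0]=1 [LOAD]
2. CAS T0 → mem=2 r[T0]=1 [OK]
3. LOAD T2 → mem=2 r[T2]=2 [LOAD]
4. CAS T2 → mem=3 r[T2]=2 [OK]
5. LOAD T0 → mem=3 r[T0]=3 [LOAD]
6. LOAD T2 → mem=3 r[T2]=3 [LOAD]
7. CAS T0 → mem=4 r[T0]=3 [OK]
8. LOAD T3 → mem=4 r[T3]=4 [LOAD]
9. CAS T3 → mem=5 r[T3]=4 [OK]
10. LOAD T1 → mem=5 r[T1]=5 [LOAD]
11. LOAD T3 → mem=5 r[T3]=5 [LOAD]
12. CAS T1 → mem=6 r[T1]=5 [OK]
13. CAS T2 → mem=6 r[T2]=3 [RETRY]
14. LOAD T2 → mem=6 r[T2]=6 [LOAD]
15. CAS T2 → mem=7 r[T2]=6 [OK]
16. CAS T3 → mem=7 r[T3]=5 [RETRY]
Mismatch at 16.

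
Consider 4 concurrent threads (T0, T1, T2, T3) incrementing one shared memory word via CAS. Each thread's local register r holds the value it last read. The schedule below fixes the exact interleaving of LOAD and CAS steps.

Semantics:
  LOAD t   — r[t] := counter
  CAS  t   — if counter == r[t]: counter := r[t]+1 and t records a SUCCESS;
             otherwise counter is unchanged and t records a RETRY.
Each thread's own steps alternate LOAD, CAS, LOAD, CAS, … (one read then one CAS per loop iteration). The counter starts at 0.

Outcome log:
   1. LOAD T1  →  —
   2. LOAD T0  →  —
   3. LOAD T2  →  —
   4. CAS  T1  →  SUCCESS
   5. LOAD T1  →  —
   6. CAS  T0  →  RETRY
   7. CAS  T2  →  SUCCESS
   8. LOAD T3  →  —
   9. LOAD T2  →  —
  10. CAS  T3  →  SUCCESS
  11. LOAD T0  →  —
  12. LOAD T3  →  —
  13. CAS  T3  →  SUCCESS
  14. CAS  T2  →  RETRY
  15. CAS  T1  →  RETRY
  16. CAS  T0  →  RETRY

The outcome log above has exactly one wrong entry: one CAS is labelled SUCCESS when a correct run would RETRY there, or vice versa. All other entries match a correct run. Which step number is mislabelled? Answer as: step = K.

step = 7

Re-executing:
1. LOAD T1 → mem=0 r[T1]=0 [LOAD]
2. LOAD T0 → mem=0 r[T0]=0 [LOAD]
3. LOAD T2 → mem=0 r[T2]=0 [LOAD]
4. CAS T1 → mem=1 r[T1]=0 [OK]
5. LOAD T1 → mem=1 r[T1]=1 [LOAD]
6. CAS T0 → mem=1 r[T0]=0 [RETRY]
7. CAS T2 → mem=1 r[T2]=0 [RETRY]
8. LOAD T3 → mem=1 r[T3]=1 [LOAD]
9. LOAD T2 → mem=1 r[T2]=1 [LOAD]
10. CAS T3 → mem=2 r[T3]=1 [OK]
11. LOAD T0 → mem=2 r[T0]=2 [LOAD]
12. LOAD T3 → mem=2 r[T3]=2 [LOAD]
13. CAS T3 → mem=3 r[T3]=2 [OK]
14. CAS T2 → mem=3 r[T2]=1 [RETRY]
15. CAS T1 → mem=3 r[T1]=1 [RETRY]
16. CAS T0 → mem=3 r[T0]=2 [RETRY]
Mismatch at 7.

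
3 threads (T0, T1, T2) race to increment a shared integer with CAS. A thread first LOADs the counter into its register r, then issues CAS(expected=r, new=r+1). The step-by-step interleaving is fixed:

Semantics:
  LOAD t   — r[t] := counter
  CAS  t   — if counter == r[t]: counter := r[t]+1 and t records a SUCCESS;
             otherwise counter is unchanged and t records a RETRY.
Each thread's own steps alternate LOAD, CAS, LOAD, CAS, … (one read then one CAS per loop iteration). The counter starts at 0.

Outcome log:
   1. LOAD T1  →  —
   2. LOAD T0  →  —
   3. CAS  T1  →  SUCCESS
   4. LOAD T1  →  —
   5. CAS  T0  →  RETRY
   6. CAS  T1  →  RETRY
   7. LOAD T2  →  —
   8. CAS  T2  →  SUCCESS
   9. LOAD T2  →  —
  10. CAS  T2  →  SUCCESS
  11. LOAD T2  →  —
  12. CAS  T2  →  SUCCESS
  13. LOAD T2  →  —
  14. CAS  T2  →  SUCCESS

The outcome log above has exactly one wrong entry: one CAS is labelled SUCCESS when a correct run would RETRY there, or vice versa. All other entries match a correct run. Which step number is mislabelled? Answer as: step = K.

step = 6

Reference trace:
[1] T1.load  rd  (counter 0, T1.r 0)
[2] T0.load  rd  (counter 0, T0.r 0)
[3] T1.cas  hit  (counter 1, T1.r 0)
[4] T1.load  rd  (counter 1, T1.r 1)
[5] T0.cas  miss  (counter 1, T0.r 0)
[6] T1.cas  hit  (counter 2, T1.r 1)
[7] T2.load  rd  (counter 2, T2.r 2)
[8] T2.cas  hit  (counter 3, T2.r 2)
[9] T2.load  rd  (counter 3, T2.r 3)
[10] T2.cas  hit  (counter 4, T2.r 3)
[11] T2.load  rd  (counter 4, T2.r 4)
[12] T2.cas  hit  (counter 5, T2.r 4)
[13] T2.load  rd  (counter 5, T2.r 5)
[14] T2.cas  hit  (counter 6, T2.r 5)
Flip is step 6.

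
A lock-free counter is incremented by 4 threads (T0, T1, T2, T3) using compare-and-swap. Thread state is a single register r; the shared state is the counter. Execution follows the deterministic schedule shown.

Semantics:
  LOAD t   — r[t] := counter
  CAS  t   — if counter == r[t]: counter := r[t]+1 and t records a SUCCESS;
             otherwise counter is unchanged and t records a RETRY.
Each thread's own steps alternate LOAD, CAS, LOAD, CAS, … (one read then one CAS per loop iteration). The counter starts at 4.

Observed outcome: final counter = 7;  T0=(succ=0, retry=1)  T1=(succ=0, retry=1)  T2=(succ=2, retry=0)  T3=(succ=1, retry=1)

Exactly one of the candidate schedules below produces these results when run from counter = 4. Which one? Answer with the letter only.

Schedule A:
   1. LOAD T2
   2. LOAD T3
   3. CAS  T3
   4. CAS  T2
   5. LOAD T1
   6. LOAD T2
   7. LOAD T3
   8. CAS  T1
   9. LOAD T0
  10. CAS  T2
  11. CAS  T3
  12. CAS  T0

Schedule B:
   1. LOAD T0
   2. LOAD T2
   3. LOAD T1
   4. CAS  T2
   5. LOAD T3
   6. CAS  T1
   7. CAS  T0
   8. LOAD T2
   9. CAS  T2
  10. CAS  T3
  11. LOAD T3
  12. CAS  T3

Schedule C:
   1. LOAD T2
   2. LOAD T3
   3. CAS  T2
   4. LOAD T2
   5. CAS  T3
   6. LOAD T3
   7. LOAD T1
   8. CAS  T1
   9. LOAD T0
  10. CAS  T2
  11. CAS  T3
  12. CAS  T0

Tracing schedule B:
[1] T0.load  rd  (counter 4, T0.r 4)
[2] T2.load  rd  (counter 4, T2.r 4)
[3] T1.load  rd  (counter 4, T1.r 4)
[4] T2.cas  hit  (counter 5, T2.r 4)
[5] T3.load  rd  (counter 5, T3.r 5)
[6] T1.cas  miss  (counter 5, T1.r 4)
[7] T0.cas  miss  (counter 5, T0.r 4)
[8] T2.load  rd  (counter 5, T2.r 5)
[9] T2.cas  hit  (counter 6, T2.r 5)
[10] T3.cas  miss  (counter 6, T3.r 5)
[11] T3.load  rd  (counter 6, T3.r 6)
[12] T3.cas  hit  (counter 7, T3.r 6)

B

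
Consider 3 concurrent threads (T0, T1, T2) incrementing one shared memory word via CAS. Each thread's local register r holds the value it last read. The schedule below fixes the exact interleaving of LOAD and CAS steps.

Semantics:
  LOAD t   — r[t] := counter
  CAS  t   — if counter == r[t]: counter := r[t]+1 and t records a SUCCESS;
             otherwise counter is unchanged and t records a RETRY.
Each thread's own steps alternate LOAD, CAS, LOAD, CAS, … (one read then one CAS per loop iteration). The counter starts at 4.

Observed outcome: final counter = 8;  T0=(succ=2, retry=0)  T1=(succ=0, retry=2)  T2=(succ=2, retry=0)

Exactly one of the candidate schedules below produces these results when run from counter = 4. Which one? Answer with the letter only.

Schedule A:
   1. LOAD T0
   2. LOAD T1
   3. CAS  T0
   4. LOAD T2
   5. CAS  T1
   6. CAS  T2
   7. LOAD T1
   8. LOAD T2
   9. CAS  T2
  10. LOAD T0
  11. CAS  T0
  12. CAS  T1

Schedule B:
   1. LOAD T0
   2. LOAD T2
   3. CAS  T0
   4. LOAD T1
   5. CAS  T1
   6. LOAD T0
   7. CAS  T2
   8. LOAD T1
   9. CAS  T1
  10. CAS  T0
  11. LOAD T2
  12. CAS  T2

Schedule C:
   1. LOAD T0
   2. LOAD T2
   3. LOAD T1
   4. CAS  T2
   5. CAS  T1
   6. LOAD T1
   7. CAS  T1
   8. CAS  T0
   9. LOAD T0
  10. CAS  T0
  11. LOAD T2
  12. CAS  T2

A

Tracing schedule A:
   1) LOAD T0:  M=4  r_T0=4
   2) LOAD T1:  M=4  r_T1=4
   3) CAS  T0:  M=5  r_T0=4 ✓
   4) LOAD T2:  M=5  r_T2=5
   5) CAS  T1:  M=5  r_T1=4 ✗
   6) CAS  T2:  M=6  r_T2=5 ✓
   7) LOAD T1:  M=6  r_T1=6
   8) LOAD T2:  M=6  r_T2=6
   9) CAS  T2:  M=7  r_T2=6 ✓
  10) LOAD T0:  M=7  r_T0=7
  11) CAS  T0:  M=8  r_T0=7 ✓
  12) CAS  T1:  M=8  r_T1=6 ✗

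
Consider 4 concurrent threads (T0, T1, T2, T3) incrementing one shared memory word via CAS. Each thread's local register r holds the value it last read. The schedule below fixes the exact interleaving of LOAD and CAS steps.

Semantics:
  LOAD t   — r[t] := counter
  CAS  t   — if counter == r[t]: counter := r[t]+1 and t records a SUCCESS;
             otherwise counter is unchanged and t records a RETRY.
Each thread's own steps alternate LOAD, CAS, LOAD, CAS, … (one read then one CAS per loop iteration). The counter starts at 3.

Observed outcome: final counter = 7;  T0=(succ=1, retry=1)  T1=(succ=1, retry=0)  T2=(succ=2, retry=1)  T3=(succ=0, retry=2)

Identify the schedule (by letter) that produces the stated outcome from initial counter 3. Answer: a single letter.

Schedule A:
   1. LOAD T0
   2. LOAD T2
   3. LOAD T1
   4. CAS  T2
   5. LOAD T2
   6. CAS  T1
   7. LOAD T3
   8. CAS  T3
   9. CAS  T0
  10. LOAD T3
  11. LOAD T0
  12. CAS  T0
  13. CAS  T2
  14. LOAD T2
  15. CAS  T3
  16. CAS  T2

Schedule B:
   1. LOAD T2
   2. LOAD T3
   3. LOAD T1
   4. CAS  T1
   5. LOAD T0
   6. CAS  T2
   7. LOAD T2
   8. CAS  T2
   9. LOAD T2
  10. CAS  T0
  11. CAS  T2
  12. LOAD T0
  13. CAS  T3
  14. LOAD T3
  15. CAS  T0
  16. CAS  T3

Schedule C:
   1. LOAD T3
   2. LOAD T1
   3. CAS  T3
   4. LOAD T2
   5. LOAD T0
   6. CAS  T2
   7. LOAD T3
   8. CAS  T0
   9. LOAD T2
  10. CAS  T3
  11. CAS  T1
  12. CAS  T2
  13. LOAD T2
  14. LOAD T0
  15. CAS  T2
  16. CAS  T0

B

Run B:
   1) LOAD T2:  M=3  r_T2=3
   2) LOAD T3:  M=3  r_T3=3
   3) LOAD T1:  M=3  r_T1=3
   4) CAS  T1:  M=4  r_T1=3 ✓
   5) LOAD T0:  M=4  r_T0=4
   6) CAS  T2:  M=4  r_T2=3 ✗
   7) LOAD T2:  M=4  r_T2=4
   8) CAS  T2:  M=5  r_T2=4 ✓
   9) LOAD T2:  M=5  r_T2=5
  10) CAS  T0:  M=5  r_T0=4 ✗
  11) CAS  T2:  M=6  r_T2=5 ✓
  12) LOAD T0:  M=6  r_T0=6
  13) CAS  T3:  M=6  r_T3=3 ✗
  14) LOAD T3:  M=6  r_T3=6
  15) CAS  T0:  M=7  r_T0=6 ✓
  16) CAS  T3:  M=7  r_T3=6 ✗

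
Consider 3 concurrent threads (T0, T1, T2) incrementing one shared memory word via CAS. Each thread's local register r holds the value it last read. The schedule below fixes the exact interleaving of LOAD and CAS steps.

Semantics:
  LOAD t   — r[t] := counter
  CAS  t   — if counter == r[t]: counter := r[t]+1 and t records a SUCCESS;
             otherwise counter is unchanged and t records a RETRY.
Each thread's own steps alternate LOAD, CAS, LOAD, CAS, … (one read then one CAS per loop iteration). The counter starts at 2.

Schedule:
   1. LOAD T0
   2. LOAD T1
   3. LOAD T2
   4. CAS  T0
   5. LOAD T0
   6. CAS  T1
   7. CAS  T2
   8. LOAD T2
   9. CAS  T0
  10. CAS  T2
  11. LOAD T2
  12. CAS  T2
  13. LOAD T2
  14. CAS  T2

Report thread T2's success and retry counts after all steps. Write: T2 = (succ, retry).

   1) LOAD T0:  M=2  r_T0=2
   2) LOAD T1:  M=2  r_T1=2
   3) LOAD T2:  M=2  r_T2=2
   4) CAS  T0:  M=3  r_T0=2 ✓
   5) LOAD T0:  M=3  r_T0=3
   6) CAS  T1:  M=3  r_T1=2 ✗
   7) CAS  T2:  M=3  r_T2=2 ✗
   8) LOAD T2:  M=3  r_T2=3
   9) CAS  T0:  M=4  r_T0=3 ✓
  10) CAS  T2:  M=4  r_T2=3 ✗
  11) LOAD T2:  M=4  r_T2=4
  12) CAS  T2:  M=5  r_T2=4 ✓
  13) LOAD T2:  M=5  r_T2=5
  14) CAS  T2:  M=6  r_T2=5 ✓

T2 = (2, 2)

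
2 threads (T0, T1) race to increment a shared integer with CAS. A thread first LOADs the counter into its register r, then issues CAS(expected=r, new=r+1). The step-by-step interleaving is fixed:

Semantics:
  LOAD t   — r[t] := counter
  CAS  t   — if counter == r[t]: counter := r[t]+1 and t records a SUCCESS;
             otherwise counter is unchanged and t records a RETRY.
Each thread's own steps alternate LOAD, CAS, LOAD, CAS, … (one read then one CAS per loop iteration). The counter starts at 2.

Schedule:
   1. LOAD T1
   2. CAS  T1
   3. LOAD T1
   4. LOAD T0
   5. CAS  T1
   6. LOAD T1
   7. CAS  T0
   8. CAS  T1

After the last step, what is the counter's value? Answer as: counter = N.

step 1: T1 LOAD ⇒ load; ctr=2 reg=2
step 2: T1 CAS ⇒ ok; ctr=3 reg=2
step 3: T1 LOAD ⇒ load; ctr=3 reg=3
step 4: T0 LOAD ⇒ load; ctr=3 reg=3
step 5: T1 CAS ⇒ ok; ctr=4 reg=3
step 6: T1 LOAD ⇒ load; ctr=4 reg=4
step 7: T0 CAS ⇒ retry; ctr=4 reg=3
step 8: T1 CAS ⇒ ok; ctr=5 reg=4

counter = 5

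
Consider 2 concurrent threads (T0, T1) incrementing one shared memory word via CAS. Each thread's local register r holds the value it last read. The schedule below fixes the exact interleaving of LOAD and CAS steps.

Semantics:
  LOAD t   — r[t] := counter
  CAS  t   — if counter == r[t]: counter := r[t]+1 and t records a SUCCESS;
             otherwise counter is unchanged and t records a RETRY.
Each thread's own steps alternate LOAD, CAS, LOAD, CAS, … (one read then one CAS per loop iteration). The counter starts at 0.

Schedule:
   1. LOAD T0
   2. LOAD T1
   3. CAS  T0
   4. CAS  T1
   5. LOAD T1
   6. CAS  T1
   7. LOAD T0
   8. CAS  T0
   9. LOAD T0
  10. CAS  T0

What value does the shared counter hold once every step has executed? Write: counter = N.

1. LOAD T0 → mem=0 r[T0]=0 [LOAD]
2. LOAD T1 → mem=0 r[T1]=0 [LOAD]
3. CAS T0 → mem=1 r[T0]=0 [OK]
4. CAS T1 → mem=1 r[T1]=0 [RETRY]
5. LOAD T1 → mem=1 r[T1]=1 [LOAD]
6. CAS T1 → mem=2 r[T1]=1 [OK]
7. LOAD T0 → mem=2 r[T0]=2 [LOAD]
8. CAS T0 → mem=3 r[T0]=2 [OK]
9. LOAD T0 → mem=3 r[T0]=3 [LOAD]
10. CAS T0 → mem=4 r[T0]=3 [OK]

counter = 4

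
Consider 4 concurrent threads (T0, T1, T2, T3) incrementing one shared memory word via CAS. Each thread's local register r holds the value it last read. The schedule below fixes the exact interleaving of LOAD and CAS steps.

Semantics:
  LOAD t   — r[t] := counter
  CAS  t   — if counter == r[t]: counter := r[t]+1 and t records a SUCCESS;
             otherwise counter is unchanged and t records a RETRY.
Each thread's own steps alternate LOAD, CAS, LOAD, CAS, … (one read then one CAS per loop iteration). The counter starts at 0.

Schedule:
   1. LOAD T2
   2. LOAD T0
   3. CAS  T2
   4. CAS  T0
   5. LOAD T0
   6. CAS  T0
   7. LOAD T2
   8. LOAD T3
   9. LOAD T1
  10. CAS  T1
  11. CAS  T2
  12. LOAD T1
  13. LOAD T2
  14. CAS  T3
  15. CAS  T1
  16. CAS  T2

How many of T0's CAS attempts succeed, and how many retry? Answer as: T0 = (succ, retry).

T0 = (1, 1)

T2 LOAD — after: cnt=0, r=0 — load
T0 LOAD — after: cnt=0, r=0 — load
T2 CAS — after: cnt=1, r=0 — ok
T0 CAS — after: cnt=1, r=0 — retry
T0 LOAD — after: cnt=1, r=1 — load
T0 CAS — after: cnt=2, r=1 — ok
T2 LOAD — after: cnt=2, r=2 — load
T3 LOAD — after: cnt=2, r=2 — load
T1 LOAD — after: cnt=2, r=2 — load
T1 CAS — after: cnt=3, r=2 — ok
T2 CAS — after: cnt=3, r=2 — retry
T1 LOAD — after: cnt=3, r=3 — load
T2 LOAD — after: cnt=3, r=3 — load
T3 CAS — after: cnt=3, r=2 — retry
T1 CAS — after: cnt=4, r=3 — ok
T2 CAS — after: cnt=4, r=3 — retry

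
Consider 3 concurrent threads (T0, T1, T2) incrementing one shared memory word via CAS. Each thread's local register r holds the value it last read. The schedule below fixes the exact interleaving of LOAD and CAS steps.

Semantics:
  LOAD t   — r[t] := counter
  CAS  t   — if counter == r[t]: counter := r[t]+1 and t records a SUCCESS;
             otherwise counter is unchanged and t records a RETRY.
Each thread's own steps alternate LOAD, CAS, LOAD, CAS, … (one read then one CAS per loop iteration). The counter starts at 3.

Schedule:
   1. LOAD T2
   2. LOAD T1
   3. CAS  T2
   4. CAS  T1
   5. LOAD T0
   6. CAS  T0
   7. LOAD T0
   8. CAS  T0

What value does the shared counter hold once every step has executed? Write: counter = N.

1. LOAD T2 → mem=3 r[T2]=3 [LOAD]
2. LOAD T1 → mem=3 r[T1]=3 [LOAD]
3. CAS T2 → mem=4 r[T2]=3 [OK]
4. CAS T1 → mem=4 r[T1]=3 [RETRY]
5. LOAD T0 → mem=4 r[T0]=4 [LOAD]
6. CAS T0 → mem=5 r[T0]=4 [OK]
7. LOAD T0 → mem=5 r[T0]=5 [LOAD]
8. CAS T0 → mem=6 r[T0]=5 [OK]

counter = 6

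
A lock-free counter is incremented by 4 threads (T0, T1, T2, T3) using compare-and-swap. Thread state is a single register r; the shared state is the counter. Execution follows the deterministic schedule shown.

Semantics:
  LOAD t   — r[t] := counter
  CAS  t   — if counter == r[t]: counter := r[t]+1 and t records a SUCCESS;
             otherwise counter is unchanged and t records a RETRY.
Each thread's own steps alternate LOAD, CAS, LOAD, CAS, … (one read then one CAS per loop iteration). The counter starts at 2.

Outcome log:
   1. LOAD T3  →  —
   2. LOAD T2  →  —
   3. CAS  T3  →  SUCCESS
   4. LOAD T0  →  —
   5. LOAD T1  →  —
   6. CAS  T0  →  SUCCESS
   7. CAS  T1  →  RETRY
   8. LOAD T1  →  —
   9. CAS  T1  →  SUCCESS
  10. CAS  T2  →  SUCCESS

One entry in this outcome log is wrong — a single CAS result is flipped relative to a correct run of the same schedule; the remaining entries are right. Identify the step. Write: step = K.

step = 10

Reference trace:
T3 LOAD — after: cnt=2, r=2 — load
T2 LOAD — after: cnt=2, r=2 — load
T3 CAS — after: cnt=3, r=2 — ok
T0 LOAD — after: cnt=3, r=3 — load
T1 LOAD — after: cnt=3, r=3 — load
T0 CAS — after: cnt=4, r=3 — ok
T1 CAS — after: cnt=4, r=3 — retry
T1 LOAD — after: cnt=4, r=4 — load
T1 CAS — after: cnt=5, r=4 — ok
T2 CAS — after: cnt=5, r=2 — retry
Flip is step 10.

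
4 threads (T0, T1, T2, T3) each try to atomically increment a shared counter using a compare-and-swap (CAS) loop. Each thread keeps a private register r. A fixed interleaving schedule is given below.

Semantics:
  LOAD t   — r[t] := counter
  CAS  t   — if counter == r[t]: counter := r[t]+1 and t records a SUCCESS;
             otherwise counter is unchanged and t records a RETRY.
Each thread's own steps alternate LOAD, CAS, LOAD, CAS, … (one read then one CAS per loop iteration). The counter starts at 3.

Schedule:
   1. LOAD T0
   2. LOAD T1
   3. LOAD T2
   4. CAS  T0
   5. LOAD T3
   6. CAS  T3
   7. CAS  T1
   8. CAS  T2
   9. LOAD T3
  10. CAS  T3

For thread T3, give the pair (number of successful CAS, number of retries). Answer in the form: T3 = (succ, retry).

T3 = (2, 0)

1. LOAD T0 → mem=3 r[T0]=3 [LOAD]
2. LOAD T1 → mem=3 r[T1]=3 [LOAD]
3. LOAD T2 → mem=3 r[T2]=3 [LOAD]
4. CAS T0 → mem=4 r[T0]=3 [OK]
5. LOAD T3 → mem=4 r[T3]=4 [LOAD]
6. CAS T3 → mem=5 r[T3]=4 [OK]
7. CAS T1 → mem=5 r[T1]=3 [RETRY]
8. CAS T2 → mem=5 r[T2]=3 [RETRY]
9. LOAD T3 → mem=5 r[T3]=5 [LOAD]
10. CAS T3 → mem=6 r[T3]=5 [OK]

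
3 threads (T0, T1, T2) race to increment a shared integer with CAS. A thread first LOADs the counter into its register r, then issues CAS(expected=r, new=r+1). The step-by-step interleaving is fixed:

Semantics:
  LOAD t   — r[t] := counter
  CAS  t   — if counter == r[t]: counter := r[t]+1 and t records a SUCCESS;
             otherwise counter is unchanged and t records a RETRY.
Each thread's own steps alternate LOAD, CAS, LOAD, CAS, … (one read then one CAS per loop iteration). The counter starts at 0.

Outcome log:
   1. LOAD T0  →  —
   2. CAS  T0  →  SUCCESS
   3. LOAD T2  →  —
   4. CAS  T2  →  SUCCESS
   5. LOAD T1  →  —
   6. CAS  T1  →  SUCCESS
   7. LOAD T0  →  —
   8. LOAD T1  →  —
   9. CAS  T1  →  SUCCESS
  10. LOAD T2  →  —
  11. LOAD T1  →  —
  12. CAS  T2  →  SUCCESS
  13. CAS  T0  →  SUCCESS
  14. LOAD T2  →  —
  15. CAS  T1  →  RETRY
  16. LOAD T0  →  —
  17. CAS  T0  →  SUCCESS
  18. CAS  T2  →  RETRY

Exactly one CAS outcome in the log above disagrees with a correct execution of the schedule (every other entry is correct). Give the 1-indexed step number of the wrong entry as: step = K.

Re-executing:
T0 LOAD — after: cnt=0, r=0 — load
T0 CAS — after: cnt=1, r=0 — ok
T2 LOAD — after: cnt=1, r=1 — load
T2 CAS — after: cnt=2, r=1 — ok
T1 LOAD — after: cnt=2, r=2 — load
T1 CAS — after: cnt=3, r=2 — ok
T0 LOAD — after: cnt=3, r=3 — load
T1 LOAD — after: cnt=3, r=3 — load
T1 CAS — after: cnt=4, r=3 — ok
T2 LOAD — after: cnt=4, r=4 — load
T1 LOAD — after: cnt=4, r=4 — load
T2 CAS — after: cnt=5, r=4 — ok
T0 CAS — after: cnt=5, r=3 — retry
T2 LOAD — after: cnt=5, r=5 — load
T1 CAS — after: cnt=5, r=4 — retry
T0 LOAD — after: cnt=5, r=5 — load
T0 CAS — after: cnt=6, r=5 — ok
T2 CAS — after: cnt=6, r=5 — retry
Flip is step 13.

step = 13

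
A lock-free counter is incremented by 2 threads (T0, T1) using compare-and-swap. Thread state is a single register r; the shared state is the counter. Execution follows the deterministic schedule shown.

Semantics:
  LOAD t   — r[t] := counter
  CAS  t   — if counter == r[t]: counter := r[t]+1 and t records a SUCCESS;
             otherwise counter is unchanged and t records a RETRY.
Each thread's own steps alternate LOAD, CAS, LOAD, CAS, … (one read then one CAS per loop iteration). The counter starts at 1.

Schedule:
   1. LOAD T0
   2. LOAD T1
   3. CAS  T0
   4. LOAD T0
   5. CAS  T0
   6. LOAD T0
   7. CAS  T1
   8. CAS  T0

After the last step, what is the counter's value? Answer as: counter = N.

#1 T0 reads 1
#2 T1 reads 1
#3 T0 CAS(1→2) writes; counter now 2
#4 T0 reads 2
#5 T0 CAS(2→3) writes; counter now 3
#6 T0 reads 3
#7 T1 CAS(1→2) fails; counter now 3
#8 T0 CAS(3→4) writes; counter now 4

counter = 4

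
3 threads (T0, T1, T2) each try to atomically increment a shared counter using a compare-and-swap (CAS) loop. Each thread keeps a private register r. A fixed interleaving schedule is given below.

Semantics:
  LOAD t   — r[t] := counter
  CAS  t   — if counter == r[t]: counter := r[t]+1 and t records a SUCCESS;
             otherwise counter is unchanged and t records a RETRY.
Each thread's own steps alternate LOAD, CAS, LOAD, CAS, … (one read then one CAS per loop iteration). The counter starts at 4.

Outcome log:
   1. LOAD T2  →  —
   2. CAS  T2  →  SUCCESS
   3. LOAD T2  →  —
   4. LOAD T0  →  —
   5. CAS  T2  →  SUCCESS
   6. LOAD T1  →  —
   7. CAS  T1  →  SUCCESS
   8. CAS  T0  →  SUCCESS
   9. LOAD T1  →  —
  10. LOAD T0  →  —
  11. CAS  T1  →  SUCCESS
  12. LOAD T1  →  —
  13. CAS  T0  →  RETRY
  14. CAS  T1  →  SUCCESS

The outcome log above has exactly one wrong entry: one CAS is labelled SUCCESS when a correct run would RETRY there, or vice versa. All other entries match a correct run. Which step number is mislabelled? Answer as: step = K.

Reference trace:
   1) LOAD T2:  M=4  r_T2=4
   2) CAS  T2:  M=5  r_T2=4 ✓
   3) LOAD T2:  M=5  r_T2=5
   4) LOAD T0:  M=5  r_T0=5
   5) CAS  T2:  M=6  r_T2=5 ✓
   6) LOAD T1:  M=6  r_T1=6
   7) CAS  T1:  M=7  r_T1=6 ✓
   8) CAS  T0:  M=7  r_T0=5 ✗
   9) LOAD T1:  M=7  r_T1=7
  10) LOAD T0:  M=7  r_T0=7
  11) CAS  T1:  M=8  r_T1=7 ✓
  12) LOAD T1:  M=8  r_T1=8
  13) CAS  T0:  M=8  r_T0=7 ✗
  14) CAS  T1:  M=9  r_T1=8 ✓
Mismatch at 8.

step = 8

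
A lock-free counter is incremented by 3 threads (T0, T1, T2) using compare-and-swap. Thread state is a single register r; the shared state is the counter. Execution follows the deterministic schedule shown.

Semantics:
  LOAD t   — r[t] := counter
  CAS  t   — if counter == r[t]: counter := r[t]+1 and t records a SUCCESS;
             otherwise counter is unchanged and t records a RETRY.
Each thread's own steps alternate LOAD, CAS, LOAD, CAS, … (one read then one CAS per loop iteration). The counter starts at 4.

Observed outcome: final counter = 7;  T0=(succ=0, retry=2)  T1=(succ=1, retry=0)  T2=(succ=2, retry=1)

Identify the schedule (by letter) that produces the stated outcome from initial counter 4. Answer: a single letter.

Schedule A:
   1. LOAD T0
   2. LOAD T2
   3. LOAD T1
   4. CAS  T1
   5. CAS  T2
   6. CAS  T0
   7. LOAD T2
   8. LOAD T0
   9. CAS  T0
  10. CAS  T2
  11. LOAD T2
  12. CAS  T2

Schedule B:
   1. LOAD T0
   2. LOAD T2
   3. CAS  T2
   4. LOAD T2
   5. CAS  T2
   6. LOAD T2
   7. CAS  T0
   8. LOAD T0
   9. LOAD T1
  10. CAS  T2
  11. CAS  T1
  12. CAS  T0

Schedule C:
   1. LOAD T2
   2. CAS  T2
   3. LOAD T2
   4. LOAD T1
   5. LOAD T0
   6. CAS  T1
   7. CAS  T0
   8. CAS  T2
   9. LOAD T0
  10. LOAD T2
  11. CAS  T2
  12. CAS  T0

Tracing schedule C:
T2 LOAD — after: cnt=4, r=4 — load
T2 CAS — after: cnt=5, r=4 — ok
T2 LOAD — after: cnt=5, r=5 — load
T1 LOAD — after: cnt=5, r=5 — load
T0 LOAD — after: cnt=5, r=5 — load
T1 CAS — after: cnt=6, r=5 — ok
T0 CAS — after: cnt=6, r=5 — retry
T2 CAS — after: cnt=6, r=5 — retry
T0 LOAD — after: cnt=6, r=6 — load
T2 LOAD — after: cnt=6, r=6 — load
T2 CAS — after: cnt=7, r=6 — ok
T0 CAS — after: cnt=7, r=6 — retry

C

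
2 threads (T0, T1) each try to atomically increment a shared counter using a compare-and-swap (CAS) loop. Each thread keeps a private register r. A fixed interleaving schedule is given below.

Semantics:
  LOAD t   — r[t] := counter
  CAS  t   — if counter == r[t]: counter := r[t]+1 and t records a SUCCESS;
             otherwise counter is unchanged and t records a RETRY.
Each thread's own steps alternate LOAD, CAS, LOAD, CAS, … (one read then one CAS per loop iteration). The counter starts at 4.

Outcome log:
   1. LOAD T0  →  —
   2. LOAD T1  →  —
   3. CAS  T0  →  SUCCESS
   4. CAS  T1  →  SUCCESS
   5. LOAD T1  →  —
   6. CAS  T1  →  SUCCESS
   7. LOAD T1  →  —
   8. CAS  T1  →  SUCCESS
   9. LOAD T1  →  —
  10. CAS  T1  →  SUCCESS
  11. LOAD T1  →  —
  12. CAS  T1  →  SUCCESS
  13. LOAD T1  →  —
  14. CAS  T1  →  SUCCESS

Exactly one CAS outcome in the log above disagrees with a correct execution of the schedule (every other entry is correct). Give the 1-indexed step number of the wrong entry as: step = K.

step = 4

Re-executing:
1. LOAD T0 → mem=4 r[T0]=4 [LOAD]
2. LOAD T1 → mem=4 r[T1]=4 [LOAD]
3. CAS T0 → mem=5 r[T0]=4 [OK]
4. CAS T1 → mem=5 r[T1]=4 [RETRY]
5. LOAD T1 → mem=5 r[T1]=5 [LOAD]
6. CAS T1 → mem=6 r[T1]=5 [OK]
7. LOAD T1 → mem=6 r[T1]=6 [LOAD]
8. CAS T1 → mem=7 r[T1]=6 [OK]
9. LOAD T1 → mem=7 r[T1]=7 [LOAD]
10. CAS T1 → mem=8 r[T1]=7 [OK]
11. LOAD T1 → mem=8 r[T1]=8 [LOAD]
12. CAS T1 → mem=9 r[T1]=8 [OK]
13. LOAD T1 → mem=9 r[T1]=9 [LOAD]
14. CAS T1 → mem=10 r[T1]=9 [OK]
Flip is step 4.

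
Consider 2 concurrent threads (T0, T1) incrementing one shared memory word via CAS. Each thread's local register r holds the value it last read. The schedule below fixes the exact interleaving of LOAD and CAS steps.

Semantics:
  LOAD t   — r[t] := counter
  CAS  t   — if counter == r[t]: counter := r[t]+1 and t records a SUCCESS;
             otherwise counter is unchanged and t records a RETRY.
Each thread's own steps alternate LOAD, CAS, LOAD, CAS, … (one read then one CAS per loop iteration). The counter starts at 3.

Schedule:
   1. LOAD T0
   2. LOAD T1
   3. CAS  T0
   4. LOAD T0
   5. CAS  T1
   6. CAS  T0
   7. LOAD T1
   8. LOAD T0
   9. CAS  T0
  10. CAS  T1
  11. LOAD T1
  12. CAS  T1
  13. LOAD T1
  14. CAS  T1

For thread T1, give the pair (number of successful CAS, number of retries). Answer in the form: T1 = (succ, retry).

T0 LOAD — after: cnt=3, r=3 — load
T1 LOAD — after: cnt=3, r=3 — load
T0 CAS — after: cnt=4, r=3 — ok
T0 LOAD — after: cnt=4, r=4 — load
T1 CAS — after: cnt=4, r=3 — retry
T0 CAS — after: cnt=5, r=4 — ok
T1 LOAD — after: cnt=5, r=5 — load
T0 LOAD — after: cnt=5, r=5 — load
T0 CAS — after: cnt=6, r=5 — ok
T1 CAS — after: cnt=6, r=5 — retry
T1 LOAD — after: cnt=6, r=6 — load
T1 CAS — after: cnt=7, r=6 — ok
T1 LOAD — after: cnt=7, r=7 — load
T1 CAS — after: cnt=8, r=7 — ok

T1 = (2, 2)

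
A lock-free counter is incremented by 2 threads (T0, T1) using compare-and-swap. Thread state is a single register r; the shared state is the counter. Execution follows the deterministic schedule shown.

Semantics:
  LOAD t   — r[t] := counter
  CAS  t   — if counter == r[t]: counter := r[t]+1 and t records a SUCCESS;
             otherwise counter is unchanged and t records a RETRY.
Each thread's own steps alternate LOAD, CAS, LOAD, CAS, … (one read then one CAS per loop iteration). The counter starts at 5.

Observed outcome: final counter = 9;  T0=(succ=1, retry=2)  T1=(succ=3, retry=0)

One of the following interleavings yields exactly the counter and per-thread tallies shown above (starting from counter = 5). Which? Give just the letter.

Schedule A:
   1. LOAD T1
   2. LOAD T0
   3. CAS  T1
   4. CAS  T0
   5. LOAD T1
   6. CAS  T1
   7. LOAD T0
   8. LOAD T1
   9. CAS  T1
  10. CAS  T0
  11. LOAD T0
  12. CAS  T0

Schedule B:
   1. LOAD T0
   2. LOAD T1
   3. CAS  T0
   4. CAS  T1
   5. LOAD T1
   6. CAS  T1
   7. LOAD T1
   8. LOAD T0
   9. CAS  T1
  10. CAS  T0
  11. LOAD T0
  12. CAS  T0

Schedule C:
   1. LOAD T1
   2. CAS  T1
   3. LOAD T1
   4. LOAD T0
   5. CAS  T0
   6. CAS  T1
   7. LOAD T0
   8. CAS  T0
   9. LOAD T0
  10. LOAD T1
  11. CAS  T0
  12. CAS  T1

Tracing schedule A:
step 1: T1 LOAD ⇒ load; ctr=5 reg=5
step 2: T0 LOAD ⇒ load; ctr=5 reg=5
step 3: T1 CAS ⇒ ok; ctr=6 reg=5
step 4: T0 CAS ⇒ retry; ctr=6 reg=5
step 5: T1 LOAD ⇒ load; ctr=6 reg=6
step 6: T1 CAS ⇒ ok; ctr=7 reg=6
step 7: T0 LOAD ⇒ load; ctr=7 reg=7
step 8: T1 LOAD ⇒ load; ctr=7 reg=7
step 9: T1 CAS ⇒ ok; ctr=8 reg=7
step 10: T0 CAS ⇒ retry; ctr=8 reg=7
step 11: T0 LOAD ⇒ load; ctr=8 reg=8
step 12: T0 CAS ⇒ ok; ctr=9 reg=8

A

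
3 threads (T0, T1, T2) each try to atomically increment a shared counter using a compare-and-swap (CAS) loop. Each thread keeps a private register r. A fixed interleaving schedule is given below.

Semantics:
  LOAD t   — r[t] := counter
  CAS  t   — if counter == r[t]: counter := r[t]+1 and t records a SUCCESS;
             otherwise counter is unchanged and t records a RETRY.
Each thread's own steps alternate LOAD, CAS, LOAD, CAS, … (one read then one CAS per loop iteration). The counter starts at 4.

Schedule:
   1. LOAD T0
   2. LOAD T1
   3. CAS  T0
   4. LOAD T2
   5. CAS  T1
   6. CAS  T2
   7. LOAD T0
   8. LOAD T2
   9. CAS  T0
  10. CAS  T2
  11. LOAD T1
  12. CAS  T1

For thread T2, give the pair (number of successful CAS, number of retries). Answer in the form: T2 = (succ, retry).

step 1: T0 LOAD ⇒ load; ctr=4 reg=4
step 2: T1 LOAD ⇒ load; ctr=4 reg=4
step 3: T0 CAS ⇒ ok; ctr=5 reg=4
step 4: T2 LOAD ⇒ load; ctr=5 reg=5
step 5: T1 CAS ⇒ retry; ctr=5 reg=4
step 6: T2 CAS ⇒ ok; ctr=6 reg=5
step 7: T0 LOAD ⇒ load; ctr=6 reg=6
step 8: T2 LOAD ⇒ load; ctr=6 reg=6
step 9: T0 CAS ⇒ ok; ctr=7 reg=6
step 10: T2 CAS ⇒ retry; ctr=7 reg=6
step 11: T1 LOAD ⇒ load; ctr=7 reg=7
step 12: T1 CAS ⇒ ok; ctr=8 reg=7

T2 = (1, 1)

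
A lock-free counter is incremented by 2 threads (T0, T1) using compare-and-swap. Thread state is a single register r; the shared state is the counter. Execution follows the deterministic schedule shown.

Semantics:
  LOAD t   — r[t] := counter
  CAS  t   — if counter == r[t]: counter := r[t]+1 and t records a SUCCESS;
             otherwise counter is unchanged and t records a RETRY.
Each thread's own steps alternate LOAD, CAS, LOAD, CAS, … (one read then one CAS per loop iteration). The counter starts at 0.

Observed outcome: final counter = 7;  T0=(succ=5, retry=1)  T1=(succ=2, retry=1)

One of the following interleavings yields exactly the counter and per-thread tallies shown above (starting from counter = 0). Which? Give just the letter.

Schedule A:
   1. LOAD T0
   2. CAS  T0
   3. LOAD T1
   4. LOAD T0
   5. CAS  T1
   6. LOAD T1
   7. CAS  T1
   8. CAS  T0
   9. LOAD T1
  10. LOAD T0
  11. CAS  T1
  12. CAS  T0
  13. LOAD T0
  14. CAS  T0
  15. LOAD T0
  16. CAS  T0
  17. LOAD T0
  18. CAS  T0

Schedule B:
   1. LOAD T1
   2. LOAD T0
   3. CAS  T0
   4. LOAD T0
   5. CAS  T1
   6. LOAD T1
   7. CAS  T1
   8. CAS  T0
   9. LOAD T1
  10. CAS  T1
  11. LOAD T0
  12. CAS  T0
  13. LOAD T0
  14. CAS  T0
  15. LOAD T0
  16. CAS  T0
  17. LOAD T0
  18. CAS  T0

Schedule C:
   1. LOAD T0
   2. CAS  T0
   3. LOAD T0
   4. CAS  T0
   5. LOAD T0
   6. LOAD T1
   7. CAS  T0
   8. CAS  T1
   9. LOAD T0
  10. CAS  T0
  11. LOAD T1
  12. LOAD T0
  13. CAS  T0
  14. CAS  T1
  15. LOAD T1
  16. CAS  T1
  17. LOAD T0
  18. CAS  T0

B

Tracing schedule B:
[1] T1.load  rd  (counter 0, T1.r 0)
[2] T0.load  rd  (counter 0, T0.r 0)
[3] T0.cas  hit  (counter 1, T0.r 0)
[4] T0.load  rd  (counter 1, T0.r 1)
[5] T1.cas  miss  (counter 1, T1.r 0)
[6] T1.load  rd  (counter 1, T1.r 1)
[7] T1.cas  hit  (counter 2, T1.r 1)
[8] T0.cas  miss  (counter 2, T0.r 1)
[9] T1.load  rd  (counter 2, T1.r 2)
[10] T1.cas  hit  (counter 3, T1.r 2)
[11] T0.load  rd  (counter 3, T0.r 3)
[12] T0.cas  hit  (counter 4, T0.r 3)
[13] T0.load  rd  (counter 4, T0.r 4)
[14] T0.cas  hit  (counter 5, T0.r 4)
[15] T0.load  rd  (counter 5, T0.r 5)
[16] T0.cas  hit  (counter 6, T0.r 5)
[17] T0.load  rd  (counter 6, T0.r 6)
[18] T0.cas  hit  (counter 7, T0.r 6)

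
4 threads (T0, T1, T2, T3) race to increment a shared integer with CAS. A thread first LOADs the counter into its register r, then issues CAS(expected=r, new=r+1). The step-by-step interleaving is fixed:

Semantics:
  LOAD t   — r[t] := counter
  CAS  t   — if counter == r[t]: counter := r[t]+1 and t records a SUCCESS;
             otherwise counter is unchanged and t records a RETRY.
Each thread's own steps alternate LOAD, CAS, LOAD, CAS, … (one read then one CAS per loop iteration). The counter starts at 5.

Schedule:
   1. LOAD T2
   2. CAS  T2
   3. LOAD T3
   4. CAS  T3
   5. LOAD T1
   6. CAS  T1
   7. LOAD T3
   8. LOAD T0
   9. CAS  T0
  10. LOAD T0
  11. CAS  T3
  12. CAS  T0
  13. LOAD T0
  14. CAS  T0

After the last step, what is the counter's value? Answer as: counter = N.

counter = 11

1. LOAD T2 → mem=5 r[T2]=5 [LOAD]
2. CAS T2 → mem=6 r[T2]=5 [OK]
3. LOAD T3 → mem=6 r[T3]=6 [LOAD]
4. CAS T3 → mem=7 r[T3]=6 [OK]
5. LOAD T1 → mem=7 r[T1]=7 [LOAD]
6. CAS T1 → mem=8 r[T1]=7 [OK]
7. LOAD T3 → mem=8 r[T3]=8 [LOAD]
8. LOAD T0 → mem=8 r[T0]=8 [LOAD]
9. CAS T0 → mem=9 r[T0]=8 [OK]
10. LOAD T0 → mem=9 r[T0]=9 [LOAD]
11. CAS T3 → mem=9 r[T3]=8 [RETRY]
12. CAS T0 → mem=10 r[T0]=9 [OK]
13. LOAD T0 → mem=10 r[T0]=10 [LOAD]
14. CAS T0 → mem=11 r[T0]=10 [OK]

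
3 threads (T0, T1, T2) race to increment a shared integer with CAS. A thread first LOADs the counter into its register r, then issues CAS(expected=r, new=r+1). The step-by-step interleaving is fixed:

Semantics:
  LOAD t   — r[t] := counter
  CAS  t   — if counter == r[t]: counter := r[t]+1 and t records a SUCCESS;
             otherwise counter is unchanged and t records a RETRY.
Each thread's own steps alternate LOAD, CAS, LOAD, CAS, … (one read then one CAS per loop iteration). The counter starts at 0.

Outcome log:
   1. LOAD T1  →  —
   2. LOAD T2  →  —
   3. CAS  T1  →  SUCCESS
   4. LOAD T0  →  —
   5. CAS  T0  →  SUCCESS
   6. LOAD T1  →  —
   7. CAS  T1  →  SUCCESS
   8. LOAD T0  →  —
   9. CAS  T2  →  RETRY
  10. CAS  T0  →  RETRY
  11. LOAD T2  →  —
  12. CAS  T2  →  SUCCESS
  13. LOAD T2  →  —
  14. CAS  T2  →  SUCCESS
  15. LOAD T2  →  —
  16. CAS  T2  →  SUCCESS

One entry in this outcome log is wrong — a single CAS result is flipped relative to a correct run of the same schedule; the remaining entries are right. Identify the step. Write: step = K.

Re-executing:
step 1: T1 LOAD ⇒ load; ctr=0 reg=0
step 2: T2 LOAD ⇒ load; ctr=0 reg=0
step 3: T1 CAS ⇒ ok; ctr=1 reg=0
step 4: T0 LOAD ⇒ load; ctr=1 reg=1
step 5: T0 CAS ⇒ ok; ctr=2 reg=1
step 6: T1 LOAD ⇒ load; ctr=2 reg=2
step 7: T1 CAS ⇒ ok; ctr=3 reg=2
step 8: T0 LOAD ⇒ load; ctr=3 reg=3
step 9: T2 CAS ⇒ retry; ctr=3 reg=0
step 10: T0 CAS ⇒ ok; ctr=4 reg=3
step 11: T2 LOAD ⇒ load; ctr=4 reg=4
step 12: T2 CAS ⇒ ok; ctr=5 reg=4
step 13: T2 LOAD ⇒ load; ctr=5 reg=5
step 14: T2 CAS ⇒ ok; ctr=6 reg=5
step 15: T2 LOAD ⇒ load; ctr=6 reg=6
step 16: T2 CAS ⇒ ok; ctr=7 reg=6
Log disagrees first at step 10.

step = 10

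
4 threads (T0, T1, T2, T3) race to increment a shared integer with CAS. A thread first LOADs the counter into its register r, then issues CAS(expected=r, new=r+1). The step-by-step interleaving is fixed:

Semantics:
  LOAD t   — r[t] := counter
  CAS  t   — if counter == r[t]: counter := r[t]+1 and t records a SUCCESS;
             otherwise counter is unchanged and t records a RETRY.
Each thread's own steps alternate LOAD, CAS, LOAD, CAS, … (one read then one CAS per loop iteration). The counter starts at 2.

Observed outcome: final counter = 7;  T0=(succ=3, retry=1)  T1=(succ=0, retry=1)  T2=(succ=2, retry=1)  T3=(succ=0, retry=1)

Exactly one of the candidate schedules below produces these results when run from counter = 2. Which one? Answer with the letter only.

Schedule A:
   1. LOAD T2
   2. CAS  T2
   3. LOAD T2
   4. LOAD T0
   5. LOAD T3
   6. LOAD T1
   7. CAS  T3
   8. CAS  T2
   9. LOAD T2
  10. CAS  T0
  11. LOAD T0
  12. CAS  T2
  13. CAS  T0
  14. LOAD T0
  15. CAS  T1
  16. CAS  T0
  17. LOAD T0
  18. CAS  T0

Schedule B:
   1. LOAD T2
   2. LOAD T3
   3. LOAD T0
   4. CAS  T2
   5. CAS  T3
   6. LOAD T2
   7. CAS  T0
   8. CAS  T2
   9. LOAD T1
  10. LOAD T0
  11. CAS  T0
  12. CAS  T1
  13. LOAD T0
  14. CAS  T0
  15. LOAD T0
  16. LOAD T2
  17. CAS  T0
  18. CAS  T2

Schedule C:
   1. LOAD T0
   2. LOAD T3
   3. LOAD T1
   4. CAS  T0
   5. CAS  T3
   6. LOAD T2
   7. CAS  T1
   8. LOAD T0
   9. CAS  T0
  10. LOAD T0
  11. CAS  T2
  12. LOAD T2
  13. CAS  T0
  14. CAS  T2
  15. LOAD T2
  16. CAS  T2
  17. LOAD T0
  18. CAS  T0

B

Run B:
1. LOAD T2 → mem=2 r[T2]=2 [LOAD]
2. LOAD T3 → mem=2 r[T3]=2 [LOAD]
3. LOAD T0 → mem=2 r[T0]=2 [LOAD]
4. CAS T2 → mem=3 r[T2]=2 [OK]
5. CAS T3 → mem=3 r[T3]=2 [RETRY]
6. LOAD T2 → mem=3 r[T2]=3 [LOAD]
7. CAS T0 → mem=3 r[T0]=2 [RETRY]
8. CAS T2 → mem=4 r[T2]=3 [OK]
9. LOAD T1 → mem=4 r[T1]=4 [LOAD]
10. LOAD T0 → mem=4 r[T0]=4 [LOAD]
11. CAS T0 → mem=5 r[T0]=4 [OK]
12. CAS T1 → mem=5 r[T1]=4 [RETRY]
13. LOAD T0 → mem=5 r[T0]=5 [LOAD]
14. CAS T0 → mem=6 r[T0]=5 [OK]
15. LOAD T0 → mem=6 r[T0]=6 [LOAD]
16. LOAD T2 → mem=6 r[T2]=6 [LOAD]
17. CAS T0 → mem=7 r[T0]=6 [OK]
18. CAS T2 → mem=7 r[T2]=6 [RETRY]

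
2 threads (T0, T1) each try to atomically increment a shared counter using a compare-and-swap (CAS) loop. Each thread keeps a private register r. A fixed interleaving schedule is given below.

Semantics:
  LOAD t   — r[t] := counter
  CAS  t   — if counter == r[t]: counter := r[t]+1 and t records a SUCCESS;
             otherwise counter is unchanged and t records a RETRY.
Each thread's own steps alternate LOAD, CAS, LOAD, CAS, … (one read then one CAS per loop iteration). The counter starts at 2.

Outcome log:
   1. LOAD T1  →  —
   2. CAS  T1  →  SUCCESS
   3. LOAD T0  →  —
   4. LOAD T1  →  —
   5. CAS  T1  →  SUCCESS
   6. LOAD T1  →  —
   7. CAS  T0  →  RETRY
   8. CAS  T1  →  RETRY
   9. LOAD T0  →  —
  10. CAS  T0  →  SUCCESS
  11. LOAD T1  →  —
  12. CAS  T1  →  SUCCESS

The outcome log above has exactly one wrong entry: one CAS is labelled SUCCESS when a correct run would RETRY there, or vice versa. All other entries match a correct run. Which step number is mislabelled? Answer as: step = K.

Correct run:
T1 LOAD — after: cnt=2, r=2 — load
T1 CAS — after: cnt=3, r=2 — ok
T0 LOAD — after: cnt=3, r=3 — load
T1 LOAD — after: cnt=3, r=3 — load
T1 CAS — after: cnt=4, r=3 — ok
T1 LOAD — after: cnt=4, r=4 — load
T0 CAS — after: cnt=4, r=3 — retry
T1 CAS — after: cnt=5, r=4 — ok
T0 LOAD — after: cnt=5, r=5 — load
T0 CAS — after: cnt=6, r=5 — ok
T1 LOAD — after: cnt=6, r=6 — load
T1 CAS — after: cnt=7, r=6 — ok
Log disagrees first at step 8.

step = 8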